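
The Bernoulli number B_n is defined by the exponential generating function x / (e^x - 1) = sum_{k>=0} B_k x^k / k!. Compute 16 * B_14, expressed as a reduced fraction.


Bernoulli numbers can also be computed recursively via B_0 = 1 and sum_{j=0}^{m} C(m+1, j) B_j = 0 for m >= 1. Odd-index Bernoulli numbers vanish for k >= 3.
Computing B_14 = 7/6, so 16 * B_14 = 16 * 7/6 = 56/3.

56/3


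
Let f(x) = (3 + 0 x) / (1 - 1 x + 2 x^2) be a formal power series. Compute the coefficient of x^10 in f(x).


Write f(x) = sum_{k>=0} a_k x^k. Multiplying both sides by 1 - 1 x + 2 x^2 gives
(1 - 1 x + 2 x^2) sum_{k>=0} a_k x^k = 3 + 0 x.
Matching coefficients:
 x^0: a_0 = 3
 x^1: a_1 - 1 a_0 = 0  =>  a_1 = 1*3 + 0 = 3
 x^k (k >= 2): a_k = 1 a_{k-1} - 2 a_{k-2}.
Iterating: a_2 = -3, a_3 = -9, a_4 = -3, a_5 = 15, a_6 = 21, a_7 = -9, a_8 = -51, a_9 = -33, a_10 = 69.
So the coefficient of x^10 is 69.

69


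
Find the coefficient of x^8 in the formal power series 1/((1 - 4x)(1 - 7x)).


By partial fractions or Cauchy convolution:
The coefficient equals sum_{k=0}^{8} 4^k * 7^(8-k).
= 13363821

13363821


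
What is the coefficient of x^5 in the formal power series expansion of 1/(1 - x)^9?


The negative binomial / multiset identity is
1/(1 - x)^r = sum_{k>=0} C(k + r - 1, r - 1) x^k.
Here r = 9 and k = 5, so the coefficient is
C(5 + 8, 8) = C(13, 8)
= 1287

1287


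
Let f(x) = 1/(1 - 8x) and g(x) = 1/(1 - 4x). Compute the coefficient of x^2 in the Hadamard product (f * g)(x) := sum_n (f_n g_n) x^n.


f has coefficients f_k = 8^k and g has coefficients g_k = 4^k, so the Hadamard product has coefficient (f*g)_k = 8^k * 4^k = 32^k.
For k = 2: 32^2 = 1024.

1024


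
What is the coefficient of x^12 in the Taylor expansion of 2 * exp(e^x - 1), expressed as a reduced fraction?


exp(e^x - 1) = sum_{k>=0} Bell_k x^k / k!, where Bell_k is the k-th Bell number.
So the coefficient of x^12 is 2 * Bell_12 / 12!.
Computing: Bell_12 = 4213597 and 12! = 479001600, giving
2 * 4213597/479001600 = 4213597/239500800.

4213597/239500800


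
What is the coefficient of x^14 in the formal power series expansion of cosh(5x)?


The Maclaurin series is cosh(t) = sum_{m>=0} t^(2m) / (2m)!, so substituting t = 5x, only even powers of x are nonzero, with coefficient of x^(2m) equal to 5^(2m) / (2m)!.
For x^14 the coefficient is 5^14/14! = 6103515625/87178291200 = 244140625/3487131648.

244140625/3487131648


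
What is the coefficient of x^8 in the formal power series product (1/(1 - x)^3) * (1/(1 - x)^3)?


Combine the factors: (1/(1 - x)^3) * (1/(1 - x)^3) = 1/(1 - x)^6.
Then use 1/(1 - x)^r = sum_{k>=0} C(k + r - 1, r - 1) x^k with r = 6 and k = 8:
C(13, 5) = 1287.

1287


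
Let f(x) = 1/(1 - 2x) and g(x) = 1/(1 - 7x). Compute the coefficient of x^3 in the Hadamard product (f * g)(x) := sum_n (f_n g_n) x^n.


f has coefficients f_k = 2^k and g has coefficients g_k = 7^k, so the Hadamard product has coefficient (f*g)_k = 2^k * 7^k = 14^k.
For k = 3: 14^3 = 2744.

2744


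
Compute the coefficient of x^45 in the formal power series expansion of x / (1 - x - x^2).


Let f(x) = sum_{k>=0} a_k x^k. Multiplying f(x) * (1 - x - x^2) = x and matching coefficients gives a_0 = 0, a_1 = 1, and a_k = a_{k-1} + a_{k-2} for k >= 2. These are the Fibonacci numbers F_k.
Iterating from F_0 = 0, F_1 = 1:
F_0=0, F_1=1, F_2=1, F_3=2, F_4=3, F_5=5, F_6=8, F_7=13, F_8=21, F_9=34, ...
F_45 = 1134903170.

1134903170


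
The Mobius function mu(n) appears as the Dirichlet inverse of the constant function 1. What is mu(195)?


195 = 3 * 5 * 13 (all distinct primes).
mu(195) = (-1)^3 = -1

-1


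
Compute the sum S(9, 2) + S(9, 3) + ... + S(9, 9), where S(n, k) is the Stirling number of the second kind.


By definition, S(n, k) counts partitions of an n-set into exactly k nonempty blocks.
Computing row n = 9 for k = 2..9:
S(9, k): 255, 3025, 7770, 6951, 2646, 462, 36, 1
Sum = 21146.

21146


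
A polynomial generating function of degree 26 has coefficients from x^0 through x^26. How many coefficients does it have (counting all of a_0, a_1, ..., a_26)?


A polynomial of degree 26 takes the form a_0 + a_1 x + ... + a_26 x^26.
The number of coefficients is 26 + 1 = 27.

27


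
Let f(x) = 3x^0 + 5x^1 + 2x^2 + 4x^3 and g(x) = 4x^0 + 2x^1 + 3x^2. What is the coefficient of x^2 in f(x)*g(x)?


Cauchy product at x^2:
3*3 + 5*2 + 2*4
= 27

27


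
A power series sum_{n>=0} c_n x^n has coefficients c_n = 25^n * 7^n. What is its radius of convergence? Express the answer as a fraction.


By the root test (Cauchy-Hadamard), the radius is R = 1 / limsup_n |c_n|^(1/n).
Here |c_n|^(1/n) = (25^n * 7^n)^(1/n) = 25 * 7 = 175 for all n.
So R = 1/175 = 1/175.

1/175


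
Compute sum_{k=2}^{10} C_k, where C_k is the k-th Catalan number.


C_2 through C_10: 2, 5, 14, 42, 132, 429, 1430, 4862, 16796
Sum = 2 + 5 + 14 + 42 + 132 + 429 + 1430 + 4862 + 16796
= 23712

23712


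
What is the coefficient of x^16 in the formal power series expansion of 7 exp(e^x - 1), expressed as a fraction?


exp(e^x - 1) is the exponential generating function for the Bell numbers Bell_k: exp(e^x - 1) = sum_{k>=0} Bell_k x^k / k!.
So the coefficient of x^16 in 7 exp(e^x - 1) is 7 Bell_16 / 16!.
Computing: Bell_16 = 10480142147 and 16! = 20922789888000, giving
7 * 10480142147/20922789888000 = 10480142147/2988969984000.

10480142147/2988969984000


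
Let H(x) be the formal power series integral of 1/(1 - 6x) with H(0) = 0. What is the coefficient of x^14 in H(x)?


1/(1 - 6x) = sum_{k>=0} 6^k x^k. Integrating termwise with H(0) = 0:
H(x) = sum_{k>=0} 6^k x^(k+1) / (k+1) = sum_{m>=1} 6^(m-1) x^m / m.
For m = 14: 6^13/14 = 13060694016/14 = 6530347008/7.

6530347008/7


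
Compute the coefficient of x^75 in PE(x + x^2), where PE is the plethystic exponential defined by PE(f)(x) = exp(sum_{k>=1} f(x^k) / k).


With f(x) = x + x^2, the exponent is sum_{k>=1} (x^k + x^(2k)) / k = -ln(1 - x) - ln(1 - x^2). Exponentiating:
PE(x + x^2) = 1 / ((1 - x)(1 - x^2)).
This is the generating function for partitions of n into parts of size 1 or 2. The number of 2's can be any j in 0..37, and the rest are 1's, so
[x^75] = floor(75/2) + 1 = 38.

38


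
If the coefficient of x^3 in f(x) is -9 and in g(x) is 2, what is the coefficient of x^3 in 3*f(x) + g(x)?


Scalar multiplication scales coefficients: 3 * -9 = -27.
Then add the g coefficient: -27 + 2
= -25

-25


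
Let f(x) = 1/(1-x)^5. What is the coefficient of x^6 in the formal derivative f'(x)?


Differentiate: d/dx [ 1/(1-x)^r ] = r / (1-x)^(r+1).
Here r = 5, so f'(x) = 5 / (1-x)^6.
The expansion of 1/(1-x)^(r+1) has coefficient of x^n equal to C(n+r, r).
So the coefficient of x^6 in f'(x) is
5 * C(11, 5) = 5 * 462 = 2310

2310


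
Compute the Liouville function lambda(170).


The Liouville function is lambda(k) = (-1)^Omega(k), where Omega(k) counts the prime factors of k with multiplicity.
Factoring: 170 = 2 * 5 * 17, so Omega(170) = 3.
lambda(170) = (-1)^3 = -1.

-1


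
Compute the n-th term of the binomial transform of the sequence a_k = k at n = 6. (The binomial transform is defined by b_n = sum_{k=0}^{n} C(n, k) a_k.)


With a_k = k, b_n = sum_{k=0}^{n} C(n, k) k. Using k * C(n, k) = n * C(n-1, k-1) gives b_n = n * sum_{k>=1} C(n-1, k-1) = n * 2^(n-1).
For n = 6: 6 * 2^5 = 6 * 32 = 192.

192


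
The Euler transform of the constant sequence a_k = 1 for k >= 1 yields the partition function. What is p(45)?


The Euler transform converts the sequence a_k = 1 into the number of integer partitions.
Using the recurrence or dynamic programming:
p(45) = 89134

89134


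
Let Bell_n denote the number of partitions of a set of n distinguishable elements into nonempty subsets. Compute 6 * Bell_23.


Bell_23 can be computed from the Bell triangle or from Dobinski's identity Bell_n = (1/e) * sum_{k>=0} k^n / k!.
Computing Bell_23 = 44152005855084346.
Then 6 * 44152005855084346 = 264912035130506076.

264912035130506076


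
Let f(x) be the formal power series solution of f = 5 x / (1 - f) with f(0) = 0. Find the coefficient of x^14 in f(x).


Apply Lagrange inversion: f = 5 x * phi(f) with phi(t) = 1/(1 - t), so
[x^n] f = 5^n * (1/n) [t^(n-1)] phi(t)^n = 5^n * (1/n) [t^(n-1)] (1 - t)^(-n) = 5^n * (1/n) C(2n - 2, n - 1) = 5^n * C_{n-1}.
For n = 14: C_13 = C(26, 13) / 14 = 10400600/14 = 742900.
With the 5^14 = 6103515625 factor, the coefficient is 6103515625 * 742900 = 4534301757812500.

4534301757812500


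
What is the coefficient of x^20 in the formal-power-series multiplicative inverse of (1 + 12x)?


The inverse is 1/(1 + 12x). Apply the geometric identity 1/(1 - y) = sum_{k>=0} y^k with y = -12x:
1/(1 + 12x) = sum_{k>=0} (-12)^k x^k.
So the coefficient of x^20 is (-12)^20 = 3833759992447475122176.

3833759992447475122176


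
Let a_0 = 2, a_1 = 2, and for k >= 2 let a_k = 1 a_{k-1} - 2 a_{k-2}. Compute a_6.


Iterating the recurrence forward:
a_0 = 2
a_1 = 2
a_2 = 1*2 - 2*2 = -2
a_3 = 1*-2 - 2*2 = -6
a_4 = 1*-6 - 2*-2 = -2
a_5 = 1*-2 - 2*-6 = 10
a_6 = 1*10 - 2*-2 = 14
So a_6 = 14.

14


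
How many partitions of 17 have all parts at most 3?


Using the generating function (1-x)^(-1)(1-x^2)^(-1)(1-x^3)^(-1),
the coefficient of x^17 counts these restricted partitions.
Result = 33

33


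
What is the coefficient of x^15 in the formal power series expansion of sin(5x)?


The Maclaurin series is sin(t) = sum_{k>=0} (-1)^k t^(2k+1) / (2k+1)!, so substituting t = 5x, only odd powers of x are nonzero, with coefficient of x^(2k+1) equal to (-1)^k 5^(2k+1) / (2k+1)!.
Write 15 = 2*7 + 1, giving the coefficient (-1)^7 * 5^15 / 15! = -30517578125/1307674368000 = -244140625/10461394944.

-244140625/10461394944


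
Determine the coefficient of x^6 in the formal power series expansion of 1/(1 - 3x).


The geometric series identity gives 1/(1 - c x) = sum_{k>=0} c^k x^k, so the coefficient of x^k is c^k.
Here c = 3 and k = 6.
Computing: 3^6 = 729

729


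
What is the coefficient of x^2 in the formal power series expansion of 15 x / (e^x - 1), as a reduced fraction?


The exponential generating function for Bernoulli numbers is
x / (e^x - 1) = sum_{k>=0} B_k x^k / k!.
So the coefficient of x^2 in 15 x / (e^x - 1) is 15 B_2 / 2!.
Computing: B_2 = 1/6, 2! = 2, giving
15 * 1/6 / 2 = 5/4.

5/4


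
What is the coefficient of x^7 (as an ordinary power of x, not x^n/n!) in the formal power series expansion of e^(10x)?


The exponential series is e^y = sum_{k>=0} y^k / k!. Substituting y = 10x gives
e^(10x) = sum_{k>=0} 10^k x^k / k!.
So the coefficient of x^n is a^n/n! with a = 10, n = 7:
10^7 / 7! = 10000000/5040 = 125000/63

125000/63


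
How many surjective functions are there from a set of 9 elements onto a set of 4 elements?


By inclusion-exclusion on which target elements are missed, the number of surjections from an n-set onto a k-set is
surj(n, k) = sum_{j=0}^{k} (-1)^j C(k, j) (k - j)^n.
Equivalently surj(n, k) = k! * S(n, k), where S(n, k) is the Stirling number of the second kind.
For n = 9, k = 4:
S(9, 4) = 7770, so
surj = 4! * 7770 = 24 * 7770 = 186480.

186480


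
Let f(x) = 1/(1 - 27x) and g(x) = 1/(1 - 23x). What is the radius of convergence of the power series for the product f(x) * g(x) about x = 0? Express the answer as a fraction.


The radius of 1/(1 - 27x) is 1/27 (nearest singularity at x = 1/27), and the radius of 1/(1 - 23x) is 1/23.
The product f(x)*g(x) = 1/((1 - 27x)(1 - 23x)) has singularities at both 1/27 and 1/23, so its radius of convergence is the distance to the nearest one:
min(1/27, 1/23) = 1/27.

1/27


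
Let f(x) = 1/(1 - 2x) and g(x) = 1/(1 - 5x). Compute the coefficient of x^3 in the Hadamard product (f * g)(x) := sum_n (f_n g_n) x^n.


f has coefficients f_k = 2^k and g has coefficients g_k = 5^k, so the Hadamard product has coefficient (f*g)_k = 2^k * 5^k = 10^k.
For k = 3: 10^3 = 1000.

1000


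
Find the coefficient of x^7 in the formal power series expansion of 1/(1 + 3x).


Write 1/(1 + c x) = 1/(1 - (-c) x) and apply the geometric-series identity
1/(1 - y) = sum_{k>=0} y^k to get 1/(1 + c x) = sum_{k>=0} (-c)^k x^k.
So the coefficient of x^k is (-c)^k = (-1)^k * c^k.
Here c = 3 and k = 7:
(-3)^7 = -1 * 2187 = -2187

-2187


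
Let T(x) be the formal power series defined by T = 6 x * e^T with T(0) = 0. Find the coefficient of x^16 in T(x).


Apply the Lagrange inversion formula: if T = 6 x * phi(T) with phi(t) = e^t, then
[x^n] T = 6^n * (1/n) [t^(n-1)] phi(t)^n = 6^n * (1/n) [t^(n-1)] e^(n t) = 6^n * (1/n) * n^(n-1) / (n-1)! = 6^n * n^(n-1) / n!.
When c = 1 this is the Cayley count of rooted labeled trees on n vertices, divided by n!.
For n = 16: 6^16 * 16^15 / 16! = 2821109907456 * 1152921504606846976/20922789888000 = 136157723851059414171648/875875.

136157723851059414171648/875875


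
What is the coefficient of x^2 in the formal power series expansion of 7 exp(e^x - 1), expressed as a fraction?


exp(e^x - 1) is the exponential generating function for the Bell numbers Bell_k: exp(e^x - 1) = sum_{k>=0} Bell_k x^k / k!.
So the coefficient of x^2 in 7 exp(e^x - 1) is 7 Bell_2 / 2!.
Computing: Bell_2 = 2 and 2! = 2, giving
7 * 2/2 = 7.

7


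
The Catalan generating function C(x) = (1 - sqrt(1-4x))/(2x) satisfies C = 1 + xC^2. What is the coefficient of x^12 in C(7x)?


Substituting x -> 7x scales the n-th coefficient by 7^n, so [x^12] C(7x) = 7^12 * C_12.
C_12 = C(2*12, 12)/(13) = 2704156/13 = 208012.
So 7^12 * 208012 = 13841287201 * 208012 = 2879153833254412.

2879153833254412


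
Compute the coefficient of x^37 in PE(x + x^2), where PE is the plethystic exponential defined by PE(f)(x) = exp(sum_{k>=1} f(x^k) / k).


With f(x) = x + x^2, the exponent is sum_{k>=1} (x^k + x^(2k)) / k = -ln(1 - x) - ln(1 - x^2). Exponentiating:
PE(x + x^2) = 1 / ((1 - x)(1 - x^2)).
This is the generating function for partitions of n into parts of size 1 or 2. The number of 2's can be any j in 0..18, and the rest are 1's, so
[x^37] = floor(37/2) + 1 = 19.

19


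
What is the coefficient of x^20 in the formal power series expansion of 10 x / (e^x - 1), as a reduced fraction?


The exponential generating function for Bernoulli numbers is
x / (e^x - 1) = sum_{k>=0} B_k x^k / k!.
So the coefficient of x^20 in 10 x / (e^x - 1) is 10 B_20 / 20!.
Computing: B_20 = -174611/330, 20! = 2432902008176640000, giving
10 * -174611/330 / 2432902008176640000 = -174611/80285766269829120000.

-174611/80285766269829120000


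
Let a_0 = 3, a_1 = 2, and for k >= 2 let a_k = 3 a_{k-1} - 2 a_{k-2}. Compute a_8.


Iterating the recurrence forward:
a_0 = 3
a_1 = 2
a_2 = 3*2 - 2*3 = 0
a_3 = 3*0 - 2*2 = -4
a_4 = 3*-4 - 2*0 = -12
a_5 = 3*-12 - 2*-4 = -28
a_6 = 3*-28 - 2*-12 = -60
a_7 = 3*-60 - 2*-28 = -124
a_8 = 3*-124 - 2*-60 = -252
So a_8 = -252.

-252


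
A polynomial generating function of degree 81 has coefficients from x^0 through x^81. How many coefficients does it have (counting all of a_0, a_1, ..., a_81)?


A polynomial of degree 81 takes the form a_0 + a_1 x + ... + a_81 x^81.
The number of coefficients is 81 + 1 = 82.

82


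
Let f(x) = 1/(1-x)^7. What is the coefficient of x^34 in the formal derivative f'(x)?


Differentiate: d/dx [ 1/(1-x)^r ] = r / (1-x)^(r+1).
Here r = 7, so f'(x) = 7 / (1-x)^8.
The expansion of 1/(1-x)^(r+1) has coefficient of x^n equal to C(n+r, r).
So the coefficient of x^34 in f'(x) is
7 * C(41, 7) = 7 * 22481940 = 157373580

157373580


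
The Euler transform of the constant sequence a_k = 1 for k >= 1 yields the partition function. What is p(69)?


The Euler transform converts the sequence a_k = 1 into the number of integer partitions.
Using the recurrence or dynamic programming:
p(69) = 3554345

3554345


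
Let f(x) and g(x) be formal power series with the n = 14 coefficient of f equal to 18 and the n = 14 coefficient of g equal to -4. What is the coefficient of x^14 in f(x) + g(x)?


Addition of formal power series is termwise.
The coefficient of x^14 in f + g = 18 + -4
= 14

14


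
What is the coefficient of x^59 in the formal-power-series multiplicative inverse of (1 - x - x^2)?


Let the inverse be f(x) = sum_{k>=0} a_k x^k. From f(x) * (1 - x - x^2) = 1 and matching coefficients:
 x^0: a_0 = 1.
 x^1: a_1 - a_0 = 0, so a_1 = 1.
 x^k (k >= 2): a_k - a_{k-1} - a_{k-2} = 0, i.e. a_k = a_{k-1} + a_{k-2}.
This is the Fibonacci-type recurrence shifted so that a_0 = a_1 = 1.
Iterating: a_0=1, a_1=1, a_2=2, a_3=3, a_4=5, a_5=8, a_6=13, a_7=21, a_8=34, a_9=55, ...
a_59 = 1548008755920.

1548008755920


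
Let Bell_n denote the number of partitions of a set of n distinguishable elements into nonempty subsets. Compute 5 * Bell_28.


Bell_28 can be computed from the Bell triangle or from Dobinski's identity Bell_n = (1/e) * sum_{k>=0} k^n / k!.
Computing Bell_28 = 6160539404599934652455.
Then 5 * 6160539404599934652455 = 30802697022999673262275.

30802697022999673262275


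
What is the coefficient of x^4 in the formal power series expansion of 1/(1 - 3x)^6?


The general identity 1/(1 - c x)^r = sum_{k>=0} c^k C(k + r - 1, r - 1) x^k follows by substituting y = c x into 1/(1 - y)^r = sum_{k>=0} C(k + r - 1, r - 1) y^k.
For c = 3, r = 6, k = 4:
3^4 * C(9, 5) = 81 * 126 = 10206.

10206


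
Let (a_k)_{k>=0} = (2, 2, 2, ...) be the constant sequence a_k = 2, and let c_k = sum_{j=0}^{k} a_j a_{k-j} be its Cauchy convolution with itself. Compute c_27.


Since a_j = 2 for all j >= 0, the convolution sum becomes
c_k = sum_{j=0}^{k} 2 * 2 = 4 * (k + 1).
Equivalently, the generating function of (a_k) is 2/(1 - x) and its square is 4/(1 - x)^2 = sum_{k>=0} 4(k + 1) x^k.
For k = 27: 4 * 28 = 112.

112


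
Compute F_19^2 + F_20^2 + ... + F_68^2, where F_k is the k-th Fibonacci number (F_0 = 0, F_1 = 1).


There is a standard identity sum_{k=0}^{N} F_k^2 = F_N * F_{N+1} (proved inductively from the telescoping relation F_k^2 = F_k F_{k+1} - F_{k-1} F_k). Then
sum_{k=19}^{68} F_k^2 = F_68 F_69 - F_18 F_19.
Computing: F_68 = 72723460248141, F_69 = 117669030460994, F_18 = 2584, F_19 = 4181.
Sum = 72723460248141 * 117669030460994 - 2584 * 4181 = 8557299059167389606850708450.

8557299059167389606850708450


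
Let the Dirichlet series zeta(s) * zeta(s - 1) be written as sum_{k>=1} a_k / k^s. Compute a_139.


Convolution gives a_k = sum_{d | k} d * 1 = sum_{d | k} d = sigma(k), the sum of positive divisors of k.
For k = 139, the divisors are 1, 139, so
sigma(139) = 1 + 139 = 140.

140


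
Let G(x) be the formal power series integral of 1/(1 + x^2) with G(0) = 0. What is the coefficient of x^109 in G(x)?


1/(1 + x^2) = sum_{j>=0} (-1)^j x^(2j). Integrating termwise with G(0) = 0:
G(x) = sum_{j>=0} (-1)^j x^(2j+1) / (2j+1) = arctan(x).
Only odd powers are nonzero. For x^109 write 109 = 2*54 + 1, giving
(-1)^54 / 109 = 1/109 = 1/109.

1/109


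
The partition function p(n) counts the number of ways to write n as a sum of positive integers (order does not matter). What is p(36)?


Using the generating function prod_{k>=1} 1/(1-x^k), we compute p(36).
By dynamic programming over parts 1 through 36:
p(36) = 17977

17977


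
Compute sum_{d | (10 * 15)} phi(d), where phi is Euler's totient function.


First, 10 * 15 = 150. One classical identity is sum_{d | n} phi(d) = n (each k in [1, n] has a unique gcd with n, and among the k's with gcd(k, n) = n/d there are phi(d) of them). So the sum equals 150. We also verify directly:
Divisors of 150: 1, 2, 3, 5, 6, 10, 15, 25, 30, 50, 75, 150.
phi values: 1, 1, 2, 4, 2, 4, 8, 20, 8, 20, 40, 40.
Sum = 150.

150


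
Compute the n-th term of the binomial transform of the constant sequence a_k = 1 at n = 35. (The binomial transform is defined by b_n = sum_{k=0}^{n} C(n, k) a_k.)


With a_k = 1 for all k, b_n = sum_{k=0}^{n} C(n, k) = 2^n by the binomial theorem.
For n = 35: 2^35 = 34359738368.

34359738368


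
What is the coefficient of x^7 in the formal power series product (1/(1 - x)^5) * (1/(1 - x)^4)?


Combine the factors: (1/(1 - x)^5) * (1/(1 - x)^4) = 1/(1 - x)^9.
Then use 1/(1 - x)^r = sum_{k>=0} C(k + r - 1, r - 1) x^k with r = 9 and k = 7:
C(15, 8) = 6435.

6435


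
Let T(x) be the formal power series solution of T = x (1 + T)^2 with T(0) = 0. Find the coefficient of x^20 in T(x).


Apply the Lagrange inversion formula: if T = x * phi(T) with phi(t) = (1 + t)^2, then [x^n] T = (1/n) [t^(n-1)] phi(t)^n = (1/n) [t^(n-1)] (1 + t)^(2n) = (1/n) C(2n, n-1).
Using the identity C(2n, n-1) = C(2n, n) * n / (n+1), the unscaled factor equals C(2n, n) / (n+1) = C_n, the n-th Catalan number.
For n = 20: C_20 = C(40, 20) / 21 = 137846528820/21 = 6564120420 = 6564120420.

6564120420


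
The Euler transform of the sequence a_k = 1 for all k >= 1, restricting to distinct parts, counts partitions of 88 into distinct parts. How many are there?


Partitions of 88 into distinct parts can be computed via generating function.
Product (1+x)(1+x^2)(1+x^3)...
The coefficient of x^88 = 159046

159046


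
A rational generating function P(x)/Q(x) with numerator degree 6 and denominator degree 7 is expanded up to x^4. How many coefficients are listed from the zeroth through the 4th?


Expanding up to x^4 gives the coefficients for x^0, x^1, ..., x^4.
That is 4 + 1 = 5 coefficients in total.

5


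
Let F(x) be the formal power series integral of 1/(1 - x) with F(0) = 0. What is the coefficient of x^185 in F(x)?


1/(1 - x) = sum_{k>=0} x^k. Integrating termwise and using F(0) = 0 gives
F(x) = sum_{k>=0} x^(k+1) / (k+1) = sum_{m>=1} x^m / m = -ln(1 - x).
So the coefficient of x^185 is 1/185 = 1/185.

1/185


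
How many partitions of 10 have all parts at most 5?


Using the generating function (1-x)^(-1)(1-x^2)^(-1)...(1-x^5)^(-1),
the coefficient of x^10 counts these restricted partitions.
Result = 30

30


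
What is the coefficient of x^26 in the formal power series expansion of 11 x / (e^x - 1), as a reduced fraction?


The exponential generating function for Bernoulli numbers is
x / (e^x - 1) = sum_{k>=0} B_k x^k / k!.
So the coefficient of x^26 in 11 x / (e^x - 1) is 11 B_26 / 26!.
Computing: B_26 = 8553103/6, 26! = 403291461126605635584000000, giving
11 * 8553103/6 / 403291461126605635584000000 = 657931/16921320047270166528000000.

657931/16921320047270166528000000


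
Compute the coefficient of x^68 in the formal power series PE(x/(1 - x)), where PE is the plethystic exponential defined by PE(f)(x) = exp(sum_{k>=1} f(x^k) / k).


For f(x) = x/(1 - x) we have
sum_{k>=1} f(x^k) / k = sum_{k>=1} (1/k) * x^k / (1 - x^k) = sum_{k, m >= 1} x^(k m) / k,
which after exponentiating simplifies to
PE(x/(1 - x)) = prod_{k>=1} 1 / (1 - x^k).
This is the generating function for the partition function p(n), so the coefficient of x^68 is p(68).
Computing p(68) by dynamic programming over parts 1, 2, ..., 68: p(68) = 3087735.

3087735


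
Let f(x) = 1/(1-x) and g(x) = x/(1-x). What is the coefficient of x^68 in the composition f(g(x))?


First simplify the composition: f(g(x)) = 1/(1 - x/(1-x)) = (1-x)/((1-x) - x) = (1-x)/(1-2x).
Now extract the coefficient. Write (1-x)/(1-2x) = 1/(1-2x) - x/(1-2x).
The coefficient of x^n in 1/(1-2x) is 2^n, and in x/(1-2x) is 2^(n-1) (for n >= 1).
So the coefficient of x^68 is 2^68 - 2^67 = 295147905179352825856 - 147573952589676412928 = 147573952589676412928.

147573952589676412928


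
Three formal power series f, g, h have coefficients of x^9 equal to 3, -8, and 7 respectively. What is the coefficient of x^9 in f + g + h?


Series addition is componentwise:
3 + -8 + 7
= 2

2


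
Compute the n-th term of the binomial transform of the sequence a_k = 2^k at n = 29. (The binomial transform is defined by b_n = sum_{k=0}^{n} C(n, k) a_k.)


With a_k = 2^k, b_n = sum_{k=0}^{n} C(n, k) 2^k = (1 + 2)^n by the binomial theorem.
For n = 29: (1 + 2)^29 = 3^29 = 68630377364883.

68630377364883


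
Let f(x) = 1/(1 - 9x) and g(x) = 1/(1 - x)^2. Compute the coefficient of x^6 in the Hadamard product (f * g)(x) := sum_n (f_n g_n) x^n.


f has coefficients f_k = 9^k. For g = 1/(1 - x)^2 the coefficient is g_k = C(k + 1, 1) = k + 1. The Hadamard coefficient is (f * g)_k = 9^k * (k + 1).
For k = 6: 9^6 * 7 = 531441 * 7 = 3720087.

3720087


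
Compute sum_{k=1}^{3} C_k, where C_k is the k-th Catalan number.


C_1 through C_3: 1, 2, 5
Sum = 1 + 2 + 5
= 8

8


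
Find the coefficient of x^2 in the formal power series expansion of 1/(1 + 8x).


Write 1/(1 + c x) = 1/(1 - (-c) x) and apply the geometric-series identity
1/(1 - y) = sum_{k>=0} y^k to get 1/(1 + c x) = sum_{k>=0} (-c)^k x^k.
So the coefficient of x^k is (-c)^k = (-1)^k * c^k.
Here c = 8 and k = 2:
(-8)^2 = 1 * 64 = 64

64


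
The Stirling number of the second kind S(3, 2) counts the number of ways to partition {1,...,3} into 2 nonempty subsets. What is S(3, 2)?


Using the explicit formula S(n,k) = (1/k!) sum_{j=0}^{k} (-1)^(k-j) C(k,j) j^n:
S(3, 2) = 3
Equivalently, S(n,k) is n! times the coefficient of x^n in the EGF (e^x - 1)^k / k!.

3


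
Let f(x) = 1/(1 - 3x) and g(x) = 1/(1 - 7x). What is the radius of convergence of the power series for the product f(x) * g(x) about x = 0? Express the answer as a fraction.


The radius of 1/(1 - 3x) is 1/3 (nearest singularity at x = 1/3), and the radius of 1/(1 - 7x) is 1/7.
The product f(x)*g(x) = 1/((1 - 3x)(1 - 7x)) has singularities at both 1/3 and 1/7, so its radius of convergence is the distance to the nearest one:
min(1/3, 1/7) = 1/7.

1/7


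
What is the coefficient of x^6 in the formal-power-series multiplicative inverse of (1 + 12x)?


The inverse is 1/(1 + 12x). Apply the geometric identity 1/(1 - y) = sum_{k>=0} y^k with y = -12x:
1/(1 + 12x) = sum_{k>=0} (-12)^k x^k.
So the coefficient of x^6 is (-12)^6 = 2985984.

2985984


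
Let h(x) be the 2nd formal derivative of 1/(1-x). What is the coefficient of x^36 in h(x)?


Differentiating 2 times: d^2/dx^2 [1/(1-x)] = 2!/(1-x)^3.
The expansion 1/(1-x)^3 = sum_{k>=0} C(k+2, 2) x^k, so the coefficient of x^n in 2!/(1-x)^3 is 2! * C(n+2, 2).
For n = 36: 2 * C(38, 2) = 2 * 703 = 1406

1406


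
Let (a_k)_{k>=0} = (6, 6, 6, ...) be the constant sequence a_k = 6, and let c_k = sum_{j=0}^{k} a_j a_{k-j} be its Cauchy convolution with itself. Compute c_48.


Since a_j = 6 for all j >= 0, the convolution sum becomes
c_k = sum_{j=0}^{k} 6 * 6 = 36 * (k + 1).
Equivalently, the generating function of (a_k) is 6/(1 - x) and its square is 36/(1 - x)^2 = sum_{k>=0} 36(k + 1) x^k.
For k = 48: 36 * 49 = 1764.

1764


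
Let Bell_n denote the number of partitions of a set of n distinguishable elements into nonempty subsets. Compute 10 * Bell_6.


Bell_6 can be computed from the Bell triangle or from Dobinski's identity Bell_n = (1/e) * sum_{k>=0} k^n / k!.
Computing Bell_6 = 203.
Then 10 * 203 = 2030.

2030


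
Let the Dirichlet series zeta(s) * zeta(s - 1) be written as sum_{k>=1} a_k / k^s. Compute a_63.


Convolution gives a_k = sum_{d | k} d * 1 = sum_{d | k} d = sigma(k), the sum of positive divisors of k.
For k = 63, the divisors are 1, 3, 7, 9, 21, 63, so
sigma(63) = 1 + 3 + 7 + 9 + 21 + 63 = 104.

104


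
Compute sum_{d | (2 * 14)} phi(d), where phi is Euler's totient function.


First, 2 * 14 = 28. One classical identity is sum_{d | n} phi(d) = n (each k in [1, n] has a unique gcd with n, and among the k's with gcd(k, n) = n/d there are phi(d) of them). So the sum equals 28. We also verify directly:
Divisors of 28: 1, 2, 4, 7, 14, 28.
phi values: 1, 1, 2, 6, 6, 12.
Sum = 28.

28


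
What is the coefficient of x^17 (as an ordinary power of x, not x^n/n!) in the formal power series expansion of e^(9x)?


The exponential series is e^y = sum_{k>=0} y^k / k!. Substituting y = 9x gives
e^(9x) = sum_{k>=0} 9^k x^k / k!.
So the coefficient of x^n is a^n/n! with a = 9, n = 17:
9^17 / 17! = 16677181699666569/355687428096000 = 22876792454961/487911424000

22876792454961/487911424000


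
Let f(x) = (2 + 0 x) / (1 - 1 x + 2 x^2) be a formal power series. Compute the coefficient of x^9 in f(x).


Write f(x) = sum_{k>=0} a_k x^k. Multiplying both sides by 1 - 1 x + 2 x^2 gives
(1 - 1 x + 2 x^2) sum_{k>=0} a_k x^k = 2 + 0 x.
Matching coefficients:
 x^0: a_0 = 2
 x^1: a_1 - 1 a_0 = 0  =>  a_1 = 1*2 + 0 = 2
 x^k (k >= 2): a_k = 1 a_{k-1} - 2 a_{k-2}.
Iterating: a_2 = -2, a_3 = -6, a_4 = -2, a_5 = 10, a_6 = 14, a_7 = -6, a_8 = -34, a_9 = -22.
So the coefficient of x^9 is -22.

-22


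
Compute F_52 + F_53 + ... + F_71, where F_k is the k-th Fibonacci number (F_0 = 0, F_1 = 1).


Use the identity sum_{k=0}^{N} F_k = F_{N+2} - 1 (which follows from F_{k+2} - F_{k+1} = F_k). Then
sum_{k=52}^{71} F_k = (F_{73} - 1) - (F_{53} - 1) = F_{73} - F_{53}.
Computing: F_{73} = 806515533049393, F_{53} = 53316291173, so
Sum = 806515533049393 - 53316291173 = 806462216758220.

806462216758220


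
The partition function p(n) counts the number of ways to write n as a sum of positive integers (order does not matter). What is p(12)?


Using the generating function prod_{k>=1} 1/(1-x^k), we compute p(12).
By dynamic programming over parts 1 through 12:
p(12) = 77

77


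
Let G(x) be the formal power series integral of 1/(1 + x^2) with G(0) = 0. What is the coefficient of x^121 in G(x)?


1/(1 + x^2) = sum_{j>=0} (-1)^j x^(2j). Integrating termwise with G(0) = 0:
G(x) = sum_{j>=0} (-1)^j x^(2j+1) / (2j+1) = arctan(x).
Only odd powers are nonzero. For x^121 write 121 = 2*60 + 1, giving
(-1)^60 / 121 = 1/121 = 1/121.

1/121


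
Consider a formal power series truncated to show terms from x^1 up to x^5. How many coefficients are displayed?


From x^1 to x^5 inclusive, the count is 5 - 1 + 1 = 5.

5


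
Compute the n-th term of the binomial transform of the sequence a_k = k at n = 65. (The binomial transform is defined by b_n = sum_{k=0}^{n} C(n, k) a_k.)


With a_k = k, b_n = sum_{k=0}^{n} C(n, k) k. Using k * C(n, k) = n * C(n-1, k-1) gives b_n = n * sum_{k>=1} C(n-1, k-1) = n * 2^(n-1).
For n = 65: 65 * 2^64 = 65 * 18446744073709551616 = 1199038364791120855040.

1199038364791120855040


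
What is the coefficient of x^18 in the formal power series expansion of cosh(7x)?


The Maclaurin series is cosh(t) = sum_{m>=0} t^(2m) / (2m)!, so substituting t = 7x, only even powers of x are nonzero, with coefficient of x^(2m) equal to 7^(2m) / (2m)!.
For x^18 the coefficient is 7^18/18! = 1628413597910449/6402373705728000 = 33232930569601/130660687872000.

33232930569601/130660687872000


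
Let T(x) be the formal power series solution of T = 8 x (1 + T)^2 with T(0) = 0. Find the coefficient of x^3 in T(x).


Apply the Lagrange inversion formula: if T = 8 x * phi(T) with phi(t) = (1 + t)^2, then [x^n] T = 8^n * (1/n) [t^(n-1)] phi(t)^n = 8^n * (1/n) [t^(n-1)] (1 + t)^(2n) = 8^n * (1/n) C(2n, n-1).
Using the identity C(2n, n-1) = C(2n, n) * n / (n+1), the unscaled factor equals C(2n, n) / (n+1) = C_n, the n-th Catalan number.
For n = 3: C_3 = C(6, 3) / 4 = 20/4 = 5.
With the 8^3 = 512 factor, the coefficient is 512 * 5 = 2560.

2560


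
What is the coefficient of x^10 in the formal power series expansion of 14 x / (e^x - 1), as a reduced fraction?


The exponential generating function for Bernoulli numbers is
x / (e^x - 1) = sum_{k>=0} B_k x^k / k!.
So the coefficient of x^10 in 14 x / (e^x - 1) is 14 B_10 / 10!.
Computing: B_10 = 5/66, 10! = 3628800, giving
14 * 5/66 / 3628800 = 1/3421440.

1/3421440


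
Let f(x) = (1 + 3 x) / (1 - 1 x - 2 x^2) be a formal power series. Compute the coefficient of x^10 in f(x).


Write f(x) = sum_{k>=0} a_k x^k. Multiplying both sides by 1 - 1 x - 2 x^2 gives
(1 - 1 x - 2 x^2) sum_{k>=0} a_k x^k = 1 + 3 x.
Matching coefficients:
 x^0: a_0 = 1
 x^1: a_1 - 1 a_0 = 3  =>  a_1 = 1*1 + 3 = 4
 x^k (k >= 2): a_k = 1 a_{k-1} + 2 a_{k-2}.
Iterating: a_2 = 6, a_3 = 14, a_4 = 26, a_5 = 54, a_6 = 106, a_7 = 214, a_8 = 426, a_9 = 854, a_10 = 1706.
So the coefficient of x^10 is 1706.

1706


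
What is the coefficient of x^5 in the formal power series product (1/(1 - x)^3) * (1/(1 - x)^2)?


Combine the factors: (1/(1 - x)^3) * (1/(1 - x)^2) = 1/(1 - x)^5.
Then use 1/(1 - x)^r = sum_{k>=0} C(k + r - 1, r - 1) x^k with r = 5 and k = 5:
C(9, 4) = 126.

126


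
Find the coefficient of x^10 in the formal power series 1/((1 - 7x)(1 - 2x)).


By partial fractions or Cauchy convolution:
The coefficient equals sum_{k=0}^{10} 7^k * 2^(10-k).
= 395464939

395464939


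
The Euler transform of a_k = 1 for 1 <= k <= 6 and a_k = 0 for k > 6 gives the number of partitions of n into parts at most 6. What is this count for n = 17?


Partitions of 17 into parts at most 6:
Using generating function (1-x)^(-1)(1-x^2)^(-1)...(1-x^6)^(-1),
the coefficient of x^17 = 163

163


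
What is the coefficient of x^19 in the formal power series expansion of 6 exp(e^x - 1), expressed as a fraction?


exp(e^x - 1) is the exponential generating function for the Bell numbers Bell_k: exp(e^x - 1) = sum_{k>=0} Bell_k x^k / k!.
So the coefficient of x^19 in 6 exp(e^x - 1) is 6 Bell_19 / 19!.
Computing: Bell_19 = 5832742205057 and 19! = 121645100408832000, giving
6 * 5832742205057/121645100408832000 = 5832742205057/20274183401472000.

5832742205057/20274183401472000


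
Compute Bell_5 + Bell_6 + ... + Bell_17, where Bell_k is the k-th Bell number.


Recall Bell_k counts set partitions of a k-set (with Bell_0 = 1 by convention).
Bell_5 through Bell_17: 52, 203, 877, 4140, 21147, 115975, 678570, 4213597, 27644437, 190899322, 1382958545, 10480142147, 82864869804
Sum = 52 + 203 + 877 + 4140 + 21147 + 115975 + 678570 + 4213597 + 27644437 + 190899322 + 1382958545 + 10480142147 + 82864869804 = 94951548816.

94951548816


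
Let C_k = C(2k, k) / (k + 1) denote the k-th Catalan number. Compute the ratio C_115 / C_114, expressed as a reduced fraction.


Using C_k = (2k)! / (k! (k+1)!), the ratio C_{k+1}/C_k simplifies to
C_{k+1}/C_k = [(2k+2)! / ((k+1)! (k+2)!)] * [k! (k+1)! / (2k)!]
 = (2k+2)(2k+1) / ((k+1)(k+2)) = 2(2k+1) / (k+2).
For k = 114: 2(2*114 + 1) / (114 + 2) = 458/116 = 229/58.

229/58


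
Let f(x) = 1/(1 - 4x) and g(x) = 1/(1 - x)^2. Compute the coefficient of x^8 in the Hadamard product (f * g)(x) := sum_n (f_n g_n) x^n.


f has coefficients f_k = 4^k. For g = 1/(1 - x)^2 the coefficient is g_k = C(k + 1, 1) = k + 1. The Hadamard coefficient is (f * g)_k = 4^k * (k + 1).
For k = 8: 4^8 * 9 = 65536 * 9 = 589824.

589824


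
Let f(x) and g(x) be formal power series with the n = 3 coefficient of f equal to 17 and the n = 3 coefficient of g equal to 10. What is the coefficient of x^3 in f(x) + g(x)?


Addition of formal power series is termwise.
The coefficient of x^3 in f + g = 17 + 10
= 27

27


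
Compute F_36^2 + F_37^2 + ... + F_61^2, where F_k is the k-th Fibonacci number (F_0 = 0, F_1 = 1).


There is a standard identity sum_{k=0}^{N} F_k^2 = F_N * F_{N+1} (proved inductively from the telescoping relation F_k^2 = F_k F_{k+1} - F_{k-1} F_k). Then
sum_{k=36}^{61} F_k^2 = F_61 F_62 - F_35 F_36.
Computing: F_61 = 2504730781961, F_62 = 4052739537881, F_35 = 9227465, F_36 = 14930352.
Sum = 2504730781961 * 4052739537881 - 9227465 * 14930352 = 10151021471663169610446961.

10151021471663169610446961


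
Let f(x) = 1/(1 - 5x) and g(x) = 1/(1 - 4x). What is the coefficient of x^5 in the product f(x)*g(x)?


The coefficient of x^n in f*g is the Cauchy product: sum_{k=0}^{n} a^k * b^(n-k).
With a=5, b=4, n=5:
sum_{k=0}^{5} 5^k * 4^(5-k)
= 11529

11529


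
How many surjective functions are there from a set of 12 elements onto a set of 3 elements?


By inclusion-exclusion on which target elements are missed, the number of surjections from an n-set onto a k-set is
surj(n, k) = sum_{j=0}^{k} (-1)^j C(k, j) (k - j)^n.
Equivalently surj(n, k) = k! * S(n, k), where S(n, k) is the Stirling number of the second kind.
For n = 12, k = 3:
S(12, 3) = 86526, so
surj = 3! * 86526 = 6 * 86526 = 519156.

519156


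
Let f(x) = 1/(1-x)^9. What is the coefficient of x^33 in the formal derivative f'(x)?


Differentiate: d/dx [ 1/(1-x)^r ] = r / (1-x)^(r+1).
Here r = 9, so f'(x) = 9 / (1-x)^10.
The expansion of 1/(1-x)^(r+1) has coefficient of x^n equal to C(n+r, r).
So the coefficient of x^33 in f'(x) is
9 * C(42, 9) = 9 * 445891810 = 4013026290

4013026290


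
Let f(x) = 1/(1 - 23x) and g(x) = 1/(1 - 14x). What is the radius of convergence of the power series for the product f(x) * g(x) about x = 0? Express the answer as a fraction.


The radius of 1/(1 - 23x) is 1/23 (nearest singularity at x = 1/23), and the radius of 1/(1 - 14x) is 1/14.
The product f(x)*g(x) = 1/((1 - 23x)(1 - 14x)) has singularities at both 1/23 and 1/14, so its radius of convergence is the distance to the nearest one:
min(1/23, 1/14) = 1/23.

1/23


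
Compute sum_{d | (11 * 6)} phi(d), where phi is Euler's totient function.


First, 11 * 6 = 66. One classical identity is sum_{d | n} phi(d) = n (each k in [1, n] has a unique gcd with n, and among the k's with gcd(k, n) = n/d there are phi(d) of them). So the sum equals 66. We also verify directly:
Divisors of 66: 1, 2, 3, 6, 11, 22, 33, 66.
phi values: 1, 1, 2, 2, 10, 10, 20, 20.
Sum = 66.

66


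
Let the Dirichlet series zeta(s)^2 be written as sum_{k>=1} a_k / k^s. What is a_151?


The Dirichlet convolution of the constant function 1 with itself gives (1 * 1)(k) = sum_{d | k} 1 = d(k), the number of positive divisors of k.
Since zeta(s) = sum_{k>=1} 1/k^s, we have zeta(s)^2 = sum_{k>=1} d(k)/k^s, so a_k = d(k).
For k = 151: the divisors are 1, 151.
Count = 2.

2


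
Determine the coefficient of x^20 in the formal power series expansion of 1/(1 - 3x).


The geometric series identity gives 1/(1 - c x) = sum_{k>=0} c^k x^k, so the coefficient of x^k is c^k.
Here c = 3 and k = 20.
Computing: 3^20 = 3486784401

3486784401


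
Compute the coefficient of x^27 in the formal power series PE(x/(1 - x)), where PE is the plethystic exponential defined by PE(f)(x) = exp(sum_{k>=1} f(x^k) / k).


For f(x) = x/(1 - x) we have
sum_{k>=1} f(x^k) / k = sum_{k>=1} (1/k) * x^k / (1 - x^k) = sum_{k, m >= 1} x^(k m) / k,
which after exponentiating simplifies to
PE(x/(1 - x)) = prod_{k>=1} 1 / (1 - x^k).
This is the generating function for the partition function p(n), so the coefficient of x^27 is p(27).
Computing p(27) by dynamic programming over parts 1, 2, ..., 27: p(27) = 3010.

3010


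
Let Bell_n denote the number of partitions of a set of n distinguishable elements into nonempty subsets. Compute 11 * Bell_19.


Bell_19 can be computed from the Bell triangle or from Dobinski's identity Bell_n = (1/e) * sum_{k>=0} k^n / k!.
Computing Bell_19 = 5832742205057.
Then 11 * 5832742205057 = 64160164255627.

64160164255627


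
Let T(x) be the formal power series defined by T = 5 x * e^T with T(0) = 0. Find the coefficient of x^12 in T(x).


Apply the Lagrange inversion formula: if T = 5 x * phi(T) with phi(t) = e^t, then
[x^n] T = 5^n * (1/n) [t^(n-1)] phi(t)^n = 5^n * (1/n) [t^(n-1)] e^(n t) = 5^n * (1/n) * n^(n-1) / (n-1)! = 5^n * n^(n-1) / n!.
When c = 1 this is the Cayley count of rooted labeled trees on n vertices, divided by n!.
For n = 12: 5^12 * 12^11 / 12! = 244140625 * 743008370688/479001600 = 29160000000000/77.

29160000000000/77


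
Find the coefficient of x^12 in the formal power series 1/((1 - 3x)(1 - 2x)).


By partial fractions or Cauchy convolution:
The coefficient equals sum_{k=0}^{12} 3^k * 2^(12-k).
= 1586131

1586131


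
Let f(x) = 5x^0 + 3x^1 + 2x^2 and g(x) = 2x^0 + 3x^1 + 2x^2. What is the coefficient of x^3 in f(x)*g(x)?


Cauchy product at x^3:
3*2 + 2*3
= 12

12


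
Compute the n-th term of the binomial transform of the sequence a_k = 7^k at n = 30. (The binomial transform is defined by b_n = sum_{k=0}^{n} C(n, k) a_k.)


With a_k = 7^k, b_n = sum_{k=0}^{n} C(n, k) 7^k = (1 + 7)^n by the binomial theorem.
For n = 30: (1 + 7)^30 = 8^30 = 1237940039285380274899124224.

1237940039285380274899124224
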